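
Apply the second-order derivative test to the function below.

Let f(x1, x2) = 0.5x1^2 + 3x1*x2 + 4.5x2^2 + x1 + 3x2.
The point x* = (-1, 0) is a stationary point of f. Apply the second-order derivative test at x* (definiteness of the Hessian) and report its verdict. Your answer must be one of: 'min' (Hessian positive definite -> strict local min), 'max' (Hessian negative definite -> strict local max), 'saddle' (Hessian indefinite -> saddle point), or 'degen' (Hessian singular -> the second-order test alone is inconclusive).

Compute the Hessian H = grad^2 f:
  H = [[1, 3], [3, 9]]
Verify stationarity: grad f(x*) = H x* + g = (0, 0).
Eigenvalues of H: 0, 10.
H has a zero eigenvalue (singular; positive semidefinite but not definite), so H is neither positive definite, negative definite, nor indefinite. The second-order test alone is inconclusive -> degen.
(Indeed, f is constant along the null direction of H through x*, so x* is not a strict local extremum.)

degen


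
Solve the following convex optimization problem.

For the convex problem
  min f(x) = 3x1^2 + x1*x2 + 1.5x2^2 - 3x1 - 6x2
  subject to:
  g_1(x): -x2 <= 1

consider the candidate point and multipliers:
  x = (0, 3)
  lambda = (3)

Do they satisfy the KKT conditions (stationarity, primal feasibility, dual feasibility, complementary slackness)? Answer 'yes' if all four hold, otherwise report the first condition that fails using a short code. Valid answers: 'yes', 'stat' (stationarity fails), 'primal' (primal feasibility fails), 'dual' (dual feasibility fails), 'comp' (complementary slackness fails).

Gradient of f: grad f(x) = Q x + c = (0, 3)
Constraint values g_i(x) = a_i^T x - b_i:
  g_1((0, 3)) = -4
Stationarity residual: grad f(x) + sum_i lambda_i a_i = (0, 0)
  -> stationarity OK
Primal feasibility (all g_i <= 0): OK
Dual feasibility (all lambda_i >= 0): OK
Complementary slackness (lambda_i * g_i(x) = 0 for all i): FAILS

Verdict: the first failing condition is complementary_slackness -> comp.

comp


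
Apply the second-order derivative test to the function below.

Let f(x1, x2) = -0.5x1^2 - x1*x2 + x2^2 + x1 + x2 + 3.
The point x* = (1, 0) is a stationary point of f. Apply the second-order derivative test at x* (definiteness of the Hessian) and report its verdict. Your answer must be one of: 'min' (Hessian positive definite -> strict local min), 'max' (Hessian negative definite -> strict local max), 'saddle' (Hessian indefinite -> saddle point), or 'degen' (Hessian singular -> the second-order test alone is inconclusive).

Compute the Hessian H = grad^2 f:
  H = [[-1, -1], [-1, 2]]
Verify stationarity: grad f(x*) = H x* + g = (0, 0).
Eigenvalues of H: -1.3028, 2.3028.
Eigenvalues have mixed signs, so H is indefinite -> x* is a saddle point.

saddle


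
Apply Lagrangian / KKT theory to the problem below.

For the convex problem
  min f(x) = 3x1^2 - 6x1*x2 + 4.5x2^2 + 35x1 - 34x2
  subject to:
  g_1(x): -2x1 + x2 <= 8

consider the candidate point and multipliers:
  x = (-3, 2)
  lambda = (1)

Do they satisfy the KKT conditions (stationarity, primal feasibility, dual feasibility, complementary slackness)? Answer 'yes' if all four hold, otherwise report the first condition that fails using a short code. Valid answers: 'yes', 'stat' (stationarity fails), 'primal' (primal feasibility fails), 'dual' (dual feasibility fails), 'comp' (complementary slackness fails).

Gradient of f: grad f(x) = Q x + c = (5, 2)
Constraint values g_i(x) = a_i^T x - b_i:
  g_1((-3, 2)) = 0
Stationarity residual: grad f(x) + sum_i lambda_i a_i = (3, 3)
  -> stationarity FAILS
Primal feasibility (all g_i <= 0): OK
Dual feasibility (all lambda_i >= 0): OK
Complementary slackness (lambda_i * g_i(x) = 0 for all i): OK

Verdict: the first failing condition is stationarity -> stat.

stat


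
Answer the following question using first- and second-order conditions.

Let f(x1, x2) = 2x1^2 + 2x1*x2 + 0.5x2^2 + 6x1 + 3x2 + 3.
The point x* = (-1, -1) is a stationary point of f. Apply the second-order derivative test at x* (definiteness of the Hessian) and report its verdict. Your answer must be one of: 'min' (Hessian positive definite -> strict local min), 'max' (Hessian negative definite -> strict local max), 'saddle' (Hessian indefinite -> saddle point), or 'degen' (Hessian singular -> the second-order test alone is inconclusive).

Compute the Hessian H = grad^2 f:
  H = [[4, 2], [2, 1]]
Verify stationarity: grad f(x*) = H x* + g = (0, 0).
Eigenvalues of H: 0, 5.
H has a zero eigenvalue (singular; positive semidefinite but not definite), so H is neither positive definite, negative definite, nor indefinite. The second-order test alone is inconclusive -> degen.
(Indeed, f is constant along the null direction of H through x*, so x* is not a strict local extremum.)

degen


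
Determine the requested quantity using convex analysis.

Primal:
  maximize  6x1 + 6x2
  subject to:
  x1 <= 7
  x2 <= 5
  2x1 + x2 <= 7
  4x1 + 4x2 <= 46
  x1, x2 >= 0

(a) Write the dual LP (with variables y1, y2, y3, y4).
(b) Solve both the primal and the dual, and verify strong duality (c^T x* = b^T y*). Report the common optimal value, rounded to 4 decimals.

The standard primal-dual pair for 'max c^T x s.t. A x <= b, x >= 0' is:
  Dual:  min b^T y  s.t.  A^T y >= c,  y >= 0.

So the dual LP is:
  minimize  7y1 + 5y2 + 7y3 + 46y4
  subject to:
    y1 + 2y3 + 4y4 >= 6
    y2 + y3 + 4y4 >= 6
    y1, y2, y3, y4 >= 0

Solving the primal: x* = (1, 5).
  primal value c^T x* = 36.
Solving the dual: y* = (0, 3, 3, 0).
  dual value b^T y* = 36.
Strong duality: c^T x* = b^T y*. Confirmed.

36


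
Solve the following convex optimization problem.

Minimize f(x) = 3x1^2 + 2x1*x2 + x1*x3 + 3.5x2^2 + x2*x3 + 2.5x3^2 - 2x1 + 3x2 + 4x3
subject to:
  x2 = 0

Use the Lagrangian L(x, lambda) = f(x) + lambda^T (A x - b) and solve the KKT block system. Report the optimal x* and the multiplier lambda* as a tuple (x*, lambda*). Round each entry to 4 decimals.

Form the Lagrangian:
  L(x, lambda) = (1/2) x^T Q x + c^T x + lambda^T (A x - b)
Stationarity (grad_x L = 0): Q x + c + A^T lambda = 0.
Primal feasibility: A x = b.

This gives the KKT block system:
  [ Q   A^T ] [ x     ]   [-c ]
  [ A    0  ] [ lambda ] = [ b ]

Solving the linear system:
  x*      = (0.4828, 0, -0.8966)
  lambda* = (-3.069)
  f(x*)   = -2.2759

x* = (0.4828, 0, -0.8966), lambda* = (-3.069)


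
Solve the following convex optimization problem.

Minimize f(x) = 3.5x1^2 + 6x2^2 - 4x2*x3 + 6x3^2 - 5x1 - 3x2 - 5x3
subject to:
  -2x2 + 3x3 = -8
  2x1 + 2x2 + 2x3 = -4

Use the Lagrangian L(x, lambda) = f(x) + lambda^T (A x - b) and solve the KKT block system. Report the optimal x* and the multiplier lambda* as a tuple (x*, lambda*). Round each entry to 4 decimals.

Form the Lagrangian:
  L(x, lambda) = (1/2) x^T Q x + c^T x + lambda^T (A x - b)
Stationarity (grad_x L = 0): Q x + c + A^T lambda = 0.
Primal feasibility: A x = b.

This gives the KKT block system:
  [ Q   A^T ] [ x     ]   [-c ]
  [ A    0  ] [ lambda ] = [ b ]

Solving the linear system:
  x*      = (-0.2049, 0.523, -2.318)
  lambda* = (9.4912, 3.2173)
  f(x*)   = 49.9223

x* = (-0.2049, 0.523, -2.318), lambda* = (9.4912, 3.2173)


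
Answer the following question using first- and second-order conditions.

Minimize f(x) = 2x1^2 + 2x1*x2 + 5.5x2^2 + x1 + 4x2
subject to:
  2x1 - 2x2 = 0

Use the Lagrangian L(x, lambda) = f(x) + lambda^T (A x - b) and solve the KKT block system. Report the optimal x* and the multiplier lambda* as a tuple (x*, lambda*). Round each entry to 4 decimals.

Form the Lagrangian:
  L(x, lambda) = (1/2) x^T Q x + c^T x + lambda^T (A x - b)
Stationarity (grad_x L = 0): Q x + c + A^T lambda = 0.
Primal feasibility: A x = b.

This gives the KKT block system:
  [ Q   A^T ] [ x     ]   [-c ]
  [ A    0  ] [ lambda ] = [ b ]

Solving the linear system:
  x*      = (-0.2632, -0.2632)
  lambda* = (0.2895)
  f(x*)   = -0.6579

x* = (-0.2632, -0.2632), lambda* = (0.2895)


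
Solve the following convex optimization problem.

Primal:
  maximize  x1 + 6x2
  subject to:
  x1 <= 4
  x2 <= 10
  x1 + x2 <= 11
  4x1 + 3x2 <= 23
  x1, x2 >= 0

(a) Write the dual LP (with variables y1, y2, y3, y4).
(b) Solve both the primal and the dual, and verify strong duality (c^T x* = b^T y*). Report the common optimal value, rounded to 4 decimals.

The standard primal-dual pair for 'max c^T x s.t. A x <= b, x >= 0' is:
  Dual:  min b^T y  s.t.  A^T y >= c,  y >= 0.

So the dual LP is:
  minimize  4y1 + 10y2 + 11y3 + 23y4
  subject to:
    y1 + y3 + 4y4 >= 1
    y2 + y3 + 3y4 >= 6
    y1, y2, y3, y4 >= 0

Solving the primal: x* = (0, 7.6667).
  primal value c^T x* = 46.
Solving the dual: y* = (0, 0, 0, 2).
  dual value b^T y* = 46.
Strong duality: c^T x* = b^T y*. Confirmed.

46


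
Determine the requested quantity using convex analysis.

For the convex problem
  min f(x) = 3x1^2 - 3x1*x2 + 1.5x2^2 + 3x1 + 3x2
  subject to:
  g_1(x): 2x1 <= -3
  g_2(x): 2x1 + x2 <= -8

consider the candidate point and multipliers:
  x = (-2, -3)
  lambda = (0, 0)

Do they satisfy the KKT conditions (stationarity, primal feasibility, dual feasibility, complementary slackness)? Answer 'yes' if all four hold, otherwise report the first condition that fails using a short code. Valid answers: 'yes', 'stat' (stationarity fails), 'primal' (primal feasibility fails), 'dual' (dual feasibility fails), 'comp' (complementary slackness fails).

Gradient of f: grad f(x) = Q x + c = (0, 0)
Constraint values g_i(x) = a_i^T x - b_i:
  g_1((-2, -3)) = -1
  g_2((-2, -3)) = 1
Stationarity residual: grad f(x) + sum_i lambda_i a_i = (0, 0)
  -> stationarity OK
Primal feasibility (all g_i <= 0): FAILS
Dual feasibility (all lambda_i >= 0): OK
Complementary slackness (lambda_i * g_i(x) = 0 for all i): OK

Verdict: the first failing condition is primal_feasibility -> primal.

primal


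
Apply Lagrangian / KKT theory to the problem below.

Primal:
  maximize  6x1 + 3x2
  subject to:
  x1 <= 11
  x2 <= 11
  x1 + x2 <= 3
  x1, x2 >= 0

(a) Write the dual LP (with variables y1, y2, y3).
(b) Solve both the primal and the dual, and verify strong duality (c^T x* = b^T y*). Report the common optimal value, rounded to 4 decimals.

The standard primal-dual pair for 'max c^T x s.t. A x <= b, x >= 0' is:
  Dual:  min b^T y  s.t.  A^T y >= c,  y >= 0.

So the dual LP is:
  minimize  11y1 + 11y2 + 3y3
  subject to:
    y1 + y3 >= 6
    y2 + y3 >= 3
    y1, y2, y3 >= 0

Solving the primal: x* = (3, 0).
  primal value c^T x* = 18.
Solving the dual: y* = (0, 0, 6).
  dual value b^T y* = 18.
Strong duality: c^T x* = b^T y*. Confirmed.

18


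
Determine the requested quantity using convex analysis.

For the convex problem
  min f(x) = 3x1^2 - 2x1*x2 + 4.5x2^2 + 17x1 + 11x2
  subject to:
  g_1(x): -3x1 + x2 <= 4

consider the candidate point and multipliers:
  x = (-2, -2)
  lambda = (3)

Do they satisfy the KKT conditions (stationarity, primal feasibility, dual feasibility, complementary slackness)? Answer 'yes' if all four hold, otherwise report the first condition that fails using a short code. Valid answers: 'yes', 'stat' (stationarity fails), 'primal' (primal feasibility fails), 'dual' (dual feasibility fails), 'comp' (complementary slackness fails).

Gradient of f: grad f(x) = Q x + c = (9, -3)
Constraint values g_i(x) = a_i^T x - b_i:
  g_1((-2, -2)) = 0
Stationarity residual: grad f(x) + sum_i lambda_i a_i = (0, 0)
  -> stationarity OK
Primal feasibility (all g_i <= 0): OK
Dual feasibility (all lambda_i >= 0): OK
Complementary slackness (lambda_i * g_i(x) = 0 for all i): OK

Verdict: yes, KKT holds.

yes


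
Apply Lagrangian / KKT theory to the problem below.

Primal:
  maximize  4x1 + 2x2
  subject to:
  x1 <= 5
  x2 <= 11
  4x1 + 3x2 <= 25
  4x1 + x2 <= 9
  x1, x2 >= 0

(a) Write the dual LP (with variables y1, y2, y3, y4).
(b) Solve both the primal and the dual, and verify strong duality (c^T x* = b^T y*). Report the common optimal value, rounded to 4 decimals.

The standard primal-dual pair for 'max c^T x s.t. A x <= b, x >= 0' is:
  Dual:  min b^T y  s.t.  A^T y >= c,  y >= 0.

So the dual LP is:
  minimize  5y1 + 11y2 + 25y3 + 9y4
  subject to:
    y1 + 4y3 + 4y4 >= 4
    y2 + 3y3 + y4 >= 2
    y1, y2, y3, y4 >= 0

Solving the primal: x* = (0.25, 8).
  primal value c^T x* = 17.
Solving the dual: y* = (0, 0, 0.5, 0.5).
  dual value b^T y* = 17.
Strong duality: c^T x* = b^T y*. Confirmed.

17


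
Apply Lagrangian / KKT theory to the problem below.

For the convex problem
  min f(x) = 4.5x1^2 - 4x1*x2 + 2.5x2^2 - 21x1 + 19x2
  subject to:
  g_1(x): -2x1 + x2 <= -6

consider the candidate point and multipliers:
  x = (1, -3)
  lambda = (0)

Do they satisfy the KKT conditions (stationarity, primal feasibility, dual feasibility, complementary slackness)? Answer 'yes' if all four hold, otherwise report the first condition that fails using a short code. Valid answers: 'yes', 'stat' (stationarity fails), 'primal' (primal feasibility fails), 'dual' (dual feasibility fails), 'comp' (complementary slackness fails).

Gradient of f: grad f(x) = Q x + c = (0, 0)
Constraint values g_i(x) = a_i^T x - b_i:
  g_1((1, -3)) = 1
Stationarity residual: grad f(x) + sum_i lambda_i a_i = (0, 0)
  -> stationarity OK
Primal feasibility (all g_i <= 0): FAILS
Dual feasibility (all lambda_i >= 0): OK
Complementary slackness (lambda_i * g_i(x) = 0 for all i): OK

Verdict: the first failing condition is primal_feasibility -> primal.

primal


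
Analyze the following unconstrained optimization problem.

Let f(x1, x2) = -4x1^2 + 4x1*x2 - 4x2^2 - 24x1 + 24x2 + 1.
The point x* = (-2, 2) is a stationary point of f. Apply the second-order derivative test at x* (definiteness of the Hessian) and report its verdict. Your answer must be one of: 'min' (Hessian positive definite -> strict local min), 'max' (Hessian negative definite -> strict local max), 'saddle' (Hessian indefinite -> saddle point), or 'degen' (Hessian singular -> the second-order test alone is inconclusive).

Compute the Hessian H = grad^2 f:
  H = [[-8, 4], [4, -8]]
Verify stationarity: grad f(x*) = H x* + g = (0, 0).
Eigenvalues of H: -12, -4.
Both eigenvalues < 0, so H is negative definite -> x* is a strict local max.

max


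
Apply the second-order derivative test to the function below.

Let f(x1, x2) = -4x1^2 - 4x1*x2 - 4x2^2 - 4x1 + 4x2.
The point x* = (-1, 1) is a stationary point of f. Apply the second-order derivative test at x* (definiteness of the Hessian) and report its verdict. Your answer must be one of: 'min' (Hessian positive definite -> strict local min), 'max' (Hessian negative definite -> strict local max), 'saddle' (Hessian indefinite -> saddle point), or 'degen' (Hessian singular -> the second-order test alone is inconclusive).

Compute the Hessian H = grad^2 f:
  H = [[-8, -4], [-4, -8]]
Verify stationarity: grad f(x*) = H x* + g = (0, 0).
Eigenvalues of H: -12, -4.
Both eigenvalues < 0, so H is negative definite -> x* is a strict local max.

max


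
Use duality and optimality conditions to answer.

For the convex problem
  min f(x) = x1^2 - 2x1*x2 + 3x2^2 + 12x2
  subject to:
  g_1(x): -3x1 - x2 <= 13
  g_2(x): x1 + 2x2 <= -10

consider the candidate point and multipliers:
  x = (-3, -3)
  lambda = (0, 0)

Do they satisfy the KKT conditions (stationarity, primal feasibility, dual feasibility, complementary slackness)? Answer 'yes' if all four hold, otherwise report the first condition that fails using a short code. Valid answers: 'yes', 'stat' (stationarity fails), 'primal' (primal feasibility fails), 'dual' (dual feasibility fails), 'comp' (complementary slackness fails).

Gradient of f: grad f(x) = Q x + c = (0, 0)
Constraint values g_i(x) = a_i^T x - b_i:
  g_1((-3, -3)) = -1
  g_2((-3, -3)) = 1
Stationarity residual: grad f(x) + sum_i lambda_i a_i = (0, 0)
  -> stationarity OK
Primal feasibility (all g_i <= 0): FAILS
Dual feasibility (all lambda_i >= 0): OK
Complementary slackness (lambda_i * g_i(x) = 0 for all i): OK

Verdict: the first failing condition is primal_feasibility -> primal.

primal


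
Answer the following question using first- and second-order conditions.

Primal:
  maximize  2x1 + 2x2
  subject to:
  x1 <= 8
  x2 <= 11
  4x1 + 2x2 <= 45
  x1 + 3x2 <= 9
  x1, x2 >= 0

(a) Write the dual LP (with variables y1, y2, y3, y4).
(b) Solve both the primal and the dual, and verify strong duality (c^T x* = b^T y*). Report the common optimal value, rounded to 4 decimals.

The standard primal-dual pair for 'max c^T x s.t. A x <= b, x >= 0' is:
  Dual:  min b^T y  s.t.  A^T y >= c,  y >= 0.

So the dual LP is:
  minimize  8y1 + 11y2 + 45y3 + 9y4
  subject to:
    y1 + 4y3 + y4 >= 2
    y2 + 2y3 + 3y4 >= 2
    y1, y2, y3, y4 >= 0

Solving the primal: x* = (8, 0.3333).
  primal value c^T x* = 16.6667.
Solving the dual: y* = (1.3333, 0, 0, 0.6667).
  dual value b^T y* = 16.6667.
Strong duality: c^T x* = b^T y*. Confirmed.

16.6667


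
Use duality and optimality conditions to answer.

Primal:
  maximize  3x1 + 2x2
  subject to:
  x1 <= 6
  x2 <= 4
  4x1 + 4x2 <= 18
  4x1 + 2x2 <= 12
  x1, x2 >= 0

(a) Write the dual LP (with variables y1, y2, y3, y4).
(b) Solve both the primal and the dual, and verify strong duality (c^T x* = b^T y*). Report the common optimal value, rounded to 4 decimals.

The standard primal-dual pair for 'max c^T x s.t. A x <= b, x >= 0' is:
  Dual:  min b^T y  s.t.  A^T y >= c,  y >= 0.

So the dual LP is:
  minimize  6y1 + 4y2 + 18y3 + 12y4
  subject to:
    y1 + 4y3 + 4y4 >= 3
    y2 + 4y3 + 2y4 >= 2
    y1, y2, y3, y4 >= 0

Solving the primal: x* = (1.5, 3).
  primal value c^T x* = 10.5.
Solving the dual: y* = (0, 0, 0.25, 0.5).
  dual value b^T y* = 10.5.
Strong duality: c^T x* = b^T y*. Confirmed.

10.5


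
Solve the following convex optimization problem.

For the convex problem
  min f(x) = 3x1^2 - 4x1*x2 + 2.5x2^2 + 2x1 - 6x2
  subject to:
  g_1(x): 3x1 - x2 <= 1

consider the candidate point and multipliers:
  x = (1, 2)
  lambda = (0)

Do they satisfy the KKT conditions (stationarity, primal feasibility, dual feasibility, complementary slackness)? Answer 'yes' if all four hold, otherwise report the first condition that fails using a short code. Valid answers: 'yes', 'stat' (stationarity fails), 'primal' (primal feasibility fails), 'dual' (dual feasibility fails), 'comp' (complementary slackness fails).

Gradient of f: grad f(x) = Q x + c = (0, 0)
Constraint values g_i(x) = a_i^T x - b_i:
  g_1((1, 2)) = 0
Stationarity residual: grad f(x) + sum_i lambda_i a_i = (0, 0)
  -> stationarity OK
Primal feasibility (all g_i <= 0): OK
Dual feasibility (all lambda_i >= 0): OK
Complementary slackness (lambda_i * g_i(x) = 0 for all i): OK

Verdict: yes, KKT holds.

yes


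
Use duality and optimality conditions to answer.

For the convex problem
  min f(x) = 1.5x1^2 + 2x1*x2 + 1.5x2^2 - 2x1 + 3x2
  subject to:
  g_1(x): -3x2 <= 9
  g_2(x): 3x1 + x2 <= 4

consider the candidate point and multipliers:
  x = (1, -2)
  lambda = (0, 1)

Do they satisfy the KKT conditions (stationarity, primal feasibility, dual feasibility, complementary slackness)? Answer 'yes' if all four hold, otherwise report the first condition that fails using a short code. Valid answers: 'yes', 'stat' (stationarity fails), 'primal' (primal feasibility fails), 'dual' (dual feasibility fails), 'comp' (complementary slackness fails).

Gradient of f: grad f(x) = Q x + c = (-3, -1)
Constraint values g_i(x) = a_i^T x - b_i:
  g_1((1, -2)) = -3
  g_2((1, -2)) = -3
Stationarity residual: grad f(x) + sum_i lambda_i a_i = (0, 0)
  -> stationarity OK
Primal feasibility (all g_i <= 0): OK
Dual feasibility (all lambda_i >= 0): OK
Complementary slackness (lambda_i * g_i(x) = 0 for all i): FAILS

Verdict: the first failing condition is complementary_slackness -> comp.

comp


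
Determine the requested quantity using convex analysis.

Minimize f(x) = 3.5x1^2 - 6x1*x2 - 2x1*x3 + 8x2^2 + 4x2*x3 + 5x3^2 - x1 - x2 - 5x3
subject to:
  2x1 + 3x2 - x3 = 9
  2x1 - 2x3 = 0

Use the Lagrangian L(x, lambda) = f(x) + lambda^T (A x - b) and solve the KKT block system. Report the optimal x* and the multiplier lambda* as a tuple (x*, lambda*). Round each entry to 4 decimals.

Form the Lagrangian:
  L(x, lambda) = (1/2) x^T Q x + c^T x + lambda^T (A x - b)
Stationarity (grad_x L = 0): Q x + c + A^T lambda = 0.
Primal feasibility: A x = b.

This gives the KKT block system:
  [ Q   A^T ] [ x     ]   [-c ]
  [ A    0  ] [ lambda ] = [ b ]

Solving the linear system:
  x*      = (1.7172, 2.4276, 1.7172)
  lambda* = (-11.469, 14.9586)
  f(x*)   = 45.2448

x* = (1.7172, 2.4276, 1.7172), lambda* = (-11.469, 14.9586)


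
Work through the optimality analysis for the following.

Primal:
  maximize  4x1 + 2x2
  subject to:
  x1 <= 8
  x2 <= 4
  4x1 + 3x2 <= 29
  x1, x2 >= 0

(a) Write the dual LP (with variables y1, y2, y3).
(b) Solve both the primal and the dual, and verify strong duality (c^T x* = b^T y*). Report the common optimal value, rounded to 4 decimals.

The standard primal-dual pair for 'max c^T x s.t. A x <= b, x >= 0' is:
  Dual:  min b^T y  s.t.  A^T y >= c,  y >= 0.

So the dual LP is:
  minimize  8y1 + 4y2 + 29y3
  subject to:
    y1 + 4y3 >= 4
    y2 + 3y3 >= 2
    y1, y2, y3 >= 0

Solving the primal: x* = (7.25, 0).
  primal value c^T x* = 29.
Solving the dual: y* = (0, 0, 1).
  dual value b^T y* = 29.
Strong duality: c^T x* = b^T y*. Confirmed.

29


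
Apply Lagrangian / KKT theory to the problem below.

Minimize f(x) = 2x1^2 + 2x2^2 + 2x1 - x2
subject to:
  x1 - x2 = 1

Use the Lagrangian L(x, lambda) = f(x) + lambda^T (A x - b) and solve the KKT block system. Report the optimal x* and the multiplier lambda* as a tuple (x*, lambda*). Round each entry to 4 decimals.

Form the Lagrangian:
  L(x, lambda) = (1/2) x^T Q x + c^T x + lambda^T (A x - b)
Stationarity (grad_x L = 0): Q x + c + A^T lambda = 0.
Primal feasibility: A x = b.

This gives the KKT block system:
  [ Q   A^T ] [ x     ]   [-c ]
  [ A    0  ] [ lambda ] = [ b ]

Solving the linear system:
  x*      = (0.375, -0.625)
  lambda* = (-3.5)
  f(x*)   = 2.4375

x* = (0.375, -0.625), lambda* = (-3.5)


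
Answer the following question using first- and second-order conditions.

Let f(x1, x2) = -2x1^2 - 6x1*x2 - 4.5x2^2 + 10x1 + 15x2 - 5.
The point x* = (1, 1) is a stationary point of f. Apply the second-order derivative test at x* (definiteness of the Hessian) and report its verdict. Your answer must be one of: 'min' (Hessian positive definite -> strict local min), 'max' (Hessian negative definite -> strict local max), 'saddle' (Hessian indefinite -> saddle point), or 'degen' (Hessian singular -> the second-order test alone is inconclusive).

Compute the Hessian H = grad^2 f:
  H = [[-4, -6], [-6, -9]]
Verify stationarity: grad f(x*) = H x* + g = (0, 0).
Eigenvalues of H: -13, 0.
H has a zero eigenvalue (singular; negative semidefinite but not definite), so H is neither positive definite, negative definite, nor indefinite. The second-order test alone is inconclusive -> degen.
(Indeed, f is constant along the null direction of H through x*, so x* is not a strict local extremum.)

degen


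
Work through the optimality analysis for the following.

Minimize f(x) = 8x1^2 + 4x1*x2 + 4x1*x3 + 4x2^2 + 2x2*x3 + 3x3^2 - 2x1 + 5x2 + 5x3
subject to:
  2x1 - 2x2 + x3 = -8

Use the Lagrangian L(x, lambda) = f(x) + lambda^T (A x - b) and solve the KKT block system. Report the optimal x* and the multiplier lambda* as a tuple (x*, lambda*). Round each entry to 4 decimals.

Form the Lagrangian:
  L(x, lambda) = (1/2) x^T Q x + c^T x + lambda^T (A x - b)
Stationarity (grad_x L = 0): Q x + c + A^T lambda = 0.
Primal feasibility: A x = b.

This gives the KKT block system:
  [ Q   A^T ] [ x     ]   [-c ]
  [ A    0  ] [ lambda ] = [ b ]

Solving the linear system:
  x*      = (-0.75, 2.125, -2.25)
  lambda* = (7.25)
  f(x*)   = 29.4375

x* = (-0.75, 2.125, -2.25), lambda* = (7.25)


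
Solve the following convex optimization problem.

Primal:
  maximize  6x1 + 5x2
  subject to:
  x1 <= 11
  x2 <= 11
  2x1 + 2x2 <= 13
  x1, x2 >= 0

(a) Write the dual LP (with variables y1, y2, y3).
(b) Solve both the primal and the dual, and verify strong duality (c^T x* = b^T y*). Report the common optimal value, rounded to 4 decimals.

The standard primal-dual pair for 'max c^T x s.t. A x <= b, x >= 0' is:
  Dual:  min b^T y  s.t.  A^T y >= c,  y >= 0.

So the dual LP is:
  minimize  11y1 + 11y2 + 13y3
  subject to:
    y1 + 2y3 >= 6
    y2 + 2y3 >= 5
    y1, y2, y3 >= 0

Solving the primal: x* = (6.5, 0).
  primal value c^T x* = 39.
Solving the dual: y* = (0, 0, 3).
  dual value b^T y* = 39.
Strong duality: c^T x* = b^T y*. Confirmed.

39


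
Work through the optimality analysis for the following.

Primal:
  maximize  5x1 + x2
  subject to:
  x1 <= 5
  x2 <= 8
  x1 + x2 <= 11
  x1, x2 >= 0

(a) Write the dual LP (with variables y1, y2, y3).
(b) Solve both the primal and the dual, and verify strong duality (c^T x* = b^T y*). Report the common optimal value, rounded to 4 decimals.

The standard primal-dual pair for 'max c^T x s.t. A x <= b, x >= 0' is:
  Dual:  min b^T y  s.t.  A^T y >= c,  y >= 0.

So the dual LP is:
  minimize  5y1 + 8y2 + 11y3
  subject to:
    y1 + y3 >= 5
    y2 + y3 >= 1
    y1, y2, y3 >= 0

Solving the primal: x* = (5, 6).
  primal value c^T x* = 31.
Solving the dual: y* = (4, 0, 1).
  dual value b^T y* = 31.
Strong duality: c^T x* = b^T y*. Confirmed.

31


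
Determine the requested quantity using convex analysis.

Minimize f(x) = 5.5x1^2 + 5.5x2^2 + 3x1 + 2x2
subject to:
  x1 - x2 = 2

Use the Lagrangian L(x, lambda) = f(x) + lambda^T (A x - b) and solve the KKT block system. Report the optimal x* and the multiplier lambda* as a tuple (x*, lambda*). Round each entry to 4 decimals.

Form the Lagrangian:
  L(x, lambda) = (1/2) x^T Q x + c^T x + lambda^T (A x - b)
Stationarity (grad_x L = 0): Q x + c + A^T lambda = 0.
Primal feasibility: A x = b.

This gives the KKT block system:
  [ Q   A^T ] [ x     ]   [-c ]
  [ A    0  ] [ lambda ] = [ b ]

Solving the linear system:
  x*      = (0.7727, -1.2273)
  lambda* = (-11.5)
  f(x*)   = 11.4318

x* = (0.7727, -1.2273), lambda* = (-11.5)


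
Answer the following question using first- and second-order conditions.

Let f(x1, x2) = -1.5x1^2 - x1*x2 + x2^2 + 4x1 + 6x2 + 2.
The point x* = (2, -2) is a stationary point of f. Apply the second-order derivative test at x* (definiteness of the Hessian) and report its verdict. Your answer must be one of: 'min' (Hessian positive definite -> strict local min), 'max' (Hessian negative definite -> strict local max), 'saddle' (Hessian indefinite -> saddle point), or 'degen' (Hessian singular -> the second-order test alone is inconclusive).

Compute the Hessian H = grad^2 f:
  H = [[-3, -1], [-1, 2]]
Verify stationarity: grad f(x*) = H x* + g = (0, 0).
Eigenvalues of H: -3.1926, 2.1926.
Eigenvalues have mixed signs, so H is indefinite -> x* is a saddle point.

saddle


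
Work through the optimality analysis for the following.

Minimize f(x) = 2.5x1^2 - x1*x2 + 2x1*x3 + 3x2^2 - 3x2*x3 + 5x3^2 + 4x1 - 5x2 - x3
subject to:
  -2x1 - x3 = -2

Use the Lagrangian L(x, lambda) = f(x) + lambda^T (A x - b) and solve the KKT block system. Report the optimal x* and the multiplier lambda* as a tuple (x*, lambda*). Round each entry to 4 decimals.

Form the Lagrangian:
  L(x, lambda) = (1/2) x^T Q x + c^T x + lambda^T (A x - b)
Stationarity (grad_x L = 0): Q x + c + A^T lambda = 0.
Primal feasibility: A x = b.

This gives the KKT block system:
  [ Q   A^T ] [ x     ]   [-c ]
  [ A    0  ] [ lambda ] = [ b ]

Solving the linear system:
  x*      = (0.6345, 1.3046, 0.731)
  lambda* = (3.665)
  f(x*)   = 1.3071

x* = (0.6345, 1.3046, 0.731), lambda* = (3.665)


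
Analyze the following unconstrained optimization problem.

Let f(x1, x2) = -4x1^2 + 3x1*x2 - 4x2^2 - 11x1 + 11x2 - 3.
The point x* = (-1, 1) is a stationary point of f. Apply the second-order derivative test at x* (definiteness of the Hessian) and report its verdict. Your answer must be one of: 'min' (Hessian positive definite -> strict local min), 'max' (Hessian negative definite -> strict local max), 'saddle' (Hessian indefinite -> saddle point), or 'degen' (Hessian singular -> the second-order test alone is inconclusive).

Compute the Hessian H = grad^2 f:
  H = [[-8, 3], [3, -8]]
Verify stationarity: grad f(x*) = H x* + g = (0, 0).
Eigenvalues of H: -11, -5.
Both eigenvalues < 0, so H is negative definite -> x* is a strict local max.

max


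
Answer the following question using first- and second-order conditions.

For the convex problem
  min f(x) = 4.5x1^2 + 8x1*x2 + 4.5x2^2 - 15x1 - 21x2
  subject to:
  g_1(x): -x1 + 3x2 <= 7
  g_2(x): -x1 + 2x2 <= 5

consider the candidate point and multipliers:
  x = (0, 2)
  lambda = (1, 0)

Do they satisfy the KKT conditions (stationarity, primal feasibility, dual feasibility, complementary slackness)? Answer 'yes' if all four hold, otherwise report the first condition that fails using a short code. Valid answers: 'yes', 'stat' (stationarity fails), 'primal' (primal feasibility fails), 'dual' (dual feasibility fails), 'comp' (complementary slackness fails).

Gradient of f: grad f(x) = Q x + c = (1, -3)
Constraint values g_i(x) = a_i^T x - b_i:
  g_1((0, 2)) = -1
  g_2((0, 2)) = -1
Stationarity residual: grad f(x) + sum_i lambda_i a_i = (0, 0)
  -> stationarity OK
Primal feasibility (all g_i <= 0): OK
Dual feasibility (all lambda_i >= 0): OK
Complementary slackness (lambda_i * g_i(x) = 0 for all i): FAILS

Verdict: the first failing condition is complementary_slackness -> comp.

comp


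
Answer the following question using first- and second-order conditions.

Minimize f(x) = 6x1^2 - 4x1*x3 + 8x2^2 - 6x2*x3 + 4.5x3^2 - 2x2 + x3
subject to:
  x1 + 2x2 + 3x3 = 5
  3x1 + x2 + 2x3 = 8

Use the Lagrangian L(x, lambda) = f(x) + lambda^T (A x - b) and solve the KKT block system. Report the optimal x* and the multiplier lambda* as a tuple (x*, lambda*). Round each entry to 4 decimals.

Form the Lagrangian:
  L(x, lambda) = (1/2) x^T Q x + c^T x + lambda^T (A x - b)
Stationarity (grad_x L = 0): Q x + c + A^T lambda = 0.
Primal feasibility: A x = b.

This gives the KKT block system:
  [ Q   A^T ] [ x     ]   [-c ]
  [ A    0  ] [ lambda ] = [ b ]

Solving the linear system:
  x*      = (2.0311, 0.2174, 0.8447)
  lambda* = (6.3525, -9.1155)
  f(x*)   = 20.7856

x* = (2.0311, 0.2174, 0.8447), lambda* = (6.3525, -9.1155)


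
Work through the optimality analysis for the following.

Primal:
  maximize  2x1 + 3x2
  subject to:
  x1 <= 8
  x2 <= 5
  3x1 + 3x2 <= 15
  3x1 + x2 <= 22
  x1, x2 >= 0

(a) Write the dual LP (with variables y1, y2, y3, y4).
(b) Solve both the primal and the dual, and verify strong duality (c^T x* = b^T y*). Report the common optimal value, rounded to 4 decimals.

The standard primal-dual pair for 'max c^T x s.t. A x <= b, x >= 0' is:
  Dual:  min b^T y  s.t.  A^T y >= c,  y >= 0.

So the dual LP is:
  minimize  8y1 + 5y2 + 15y3 + 22y4
  subject to:
    y1 + 3y3 + 3y4 >= 2
    y2 + 3y3 + y4 >= 3
    y1, y2, y3, y4 >= 0

Solving the primal: x* = (0, 5).
  primal value c^T x* = 15.
Solving the dual: y* = (0, 1, 0.6667, 0).
  dual value b^T y* = 15.
Strong duality: c^T x* = b^T y*. Confirmed.

15


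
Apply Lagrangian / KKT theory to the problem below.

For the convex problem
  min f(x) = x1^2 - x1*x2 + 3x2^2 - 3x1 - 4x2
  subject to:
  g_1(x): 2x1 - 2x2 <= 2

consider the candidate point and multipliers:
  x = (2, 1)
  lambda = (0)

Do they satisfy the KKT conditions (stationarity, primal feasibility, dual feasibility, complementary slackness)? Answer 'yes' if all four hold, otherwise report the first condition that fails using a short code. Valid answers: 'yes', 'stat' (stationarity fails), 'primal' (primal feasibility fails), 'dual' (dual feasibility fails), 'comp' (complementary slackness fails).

Gradient of f: grad f(x) = Q x + c = (0, 0)
Constraint values g_i(x) = a_i^T x - b_i:
  g_1((2, 1)) = 0
Stationarity residual: grad f(x) + sum_i lambda_i a_i = (0, 0)
  -> stationarity OK
Primal feasibility (all g_i <= 0): OK
Dual feasibility (all lambda_i >= 0): OK
Complementary slackness (lambda_i * g_i(x) = 0 for all i): OK

Verdict: yes, KKT holds.

yes


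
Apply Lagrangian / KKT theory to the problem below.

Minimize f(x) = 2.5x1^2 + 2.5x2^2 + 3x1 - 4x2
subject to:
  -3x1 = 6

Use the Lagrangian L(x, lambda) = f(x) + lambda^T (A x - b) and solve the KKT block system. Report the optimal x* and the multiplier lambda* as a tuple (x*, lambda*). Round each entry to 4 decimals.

Form the Lagrangian:
  L(x, lambda) = (1/2) x^T Q x + c^T x + lambda^T (A x - b)
Stationarity (grad_x L = 0): Q x + c + A^T lambda = 0.
Primal feasibility: A x = b.

This gives the KKT block system:
  [ Q   A^T ] [ x     ]   [-c ]
  [ A    0  ] [ lambda ] = [ b ]

Solving the linear system:
  x*      = (-2, 0.8)
  lambda* = (-2.3333)
  f(x*)   = 2.4

x* = (-2, 0.8), lambda* = (-2.3333)


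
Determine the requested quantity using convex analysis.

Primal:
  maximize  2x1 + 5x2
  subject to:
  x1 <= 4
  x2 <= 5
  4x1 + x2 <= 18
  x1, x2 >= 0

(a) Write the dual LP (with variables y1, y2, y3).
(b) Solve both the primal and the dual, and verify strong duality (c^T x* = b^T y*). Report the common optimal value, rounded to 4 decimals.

The standard primal-dual pair for 'max c^T x s.t. A x <= b, x >= 0' is:
  Dual:  min b^T y  s.t.  A^T y >= c,  y >= 0.

So the dual LP is:
  minimize  4y1 + 5y2 + 18y3
  subject to:
    y1 + 4y3 >= 2
    y2 + y3 >= 5
    y1, y2, y3 >= 0

Solving the primal: x* = (3.25, 5).
  primal value c^T x* = 31.5.
Solving the dual: y* = (0, 4.5, 0.5).
  dual value b^T y* = 31.5.
Strong duality: c^T x* = b^T y*. Confirmed.

31.5


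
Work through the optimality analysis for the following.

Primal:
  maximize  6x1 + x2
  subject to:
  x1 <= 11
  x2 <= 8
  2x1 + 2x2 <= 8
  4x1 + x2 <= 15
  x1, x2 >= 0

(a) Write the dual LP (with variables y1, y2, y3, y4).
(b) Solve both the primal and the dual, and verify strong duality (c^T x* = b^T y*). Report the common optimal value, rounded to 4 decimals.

The standard primal-dual pair for 'max c^T x s.t. A x <= b, x >= 0' is:
  Dual:  min b^T y  s.t.  A^T y >= c,  y >= 0.

So the dual LP is:
  minimize  11y1 + 8y2 + 8y3 + 15y4
  subject to:
    y1 + 2y3 + 4y4 >= 6
    y2 + 2y3 + y4 >= 1
    y1, y2, y3, y4 >= 0

Solving the primal: x* = (3.75, 0).
  primal value c^T x* = 22.5.
Solving the dual: y* = (0, 0, 0, 1.5).
  dual value b^T y* = 22.5.
Strong duality: c^T x* = b^T y*. Confirmed.

22.5


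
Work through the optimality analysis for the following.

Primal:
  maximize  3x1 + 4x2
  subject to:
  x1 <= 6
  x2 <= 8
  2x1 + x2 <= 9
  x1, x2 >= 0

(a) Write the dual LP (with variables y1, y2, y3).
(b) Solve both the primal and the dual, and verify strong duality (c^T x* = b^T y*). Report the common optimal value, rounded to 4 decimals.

The standard primal-dual pair for 'max c^T x s.t. A x <= b, x >= 0' is:
  Dual:  min b^T y  s.t.  A^T y >= c,  y >= 0.

So the dual LP is:
  minimize  6y1 + 8y2 + 9y3
  subject to:
    y1 + 2y3 >= 3
    y2 + y3 >= 4
    y1, y2, y3 >= 0

Solving the primal: x* = (0.5, 8).
  primal value c^T x* = 33.5.
Solving the dual: y* = (0, 2.5, 1.5).
  dual value b^T y* = 33.5.
Strong duality: c^T x* = b^T y*. Confirmed.

33.5


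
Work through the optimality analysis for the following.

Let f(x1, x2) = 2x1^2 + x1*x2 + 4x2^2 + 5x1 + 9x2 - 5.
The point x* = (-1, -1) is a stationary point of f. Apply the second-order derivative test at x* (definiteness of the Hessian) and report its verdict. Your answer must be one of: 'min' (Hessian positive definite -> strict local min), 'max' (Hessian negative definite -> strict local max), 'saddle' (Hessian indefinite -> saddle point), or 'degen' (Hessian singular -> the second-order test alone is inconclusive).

Compute the Hessian H = grad^2 f:
  H = [[4, 1], [1, 8]]
Verify stationarity: grad f(x*) = H x* + g = (0, 0).
Eigenvalues of H: 3.7639, 8.2361.
Both eigenvalues > 0, so H is positive definite -> x* is a strict local min.

min


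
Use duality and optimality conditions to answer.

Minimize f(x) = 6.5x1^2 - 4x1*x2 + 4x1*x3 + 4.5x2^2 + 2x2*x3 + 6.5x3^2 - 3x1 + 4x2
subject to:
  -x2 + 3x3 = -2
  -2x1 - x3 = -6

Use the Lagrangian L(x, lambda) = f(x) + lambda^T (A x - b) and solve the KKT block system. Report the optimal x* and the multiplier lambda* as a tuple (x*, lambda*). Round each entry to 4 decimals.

Form the Lagrangian:
  L(x, lambda) = (1/2) x^T Q x + c^T x + lambda^T (A x - b)
Stationarity (grad_x L = 0): Q x + c + A^T lambda = 0.
Primal feasibility: A x = b.

This gives the KKT block system:
  [ Q   A^T ] [ x     ]   [-c ]
  [ A    0  ] [ lambda ] = [ b ]

Solving the linear system:
  x*      = (3.1365, 1.1812, -0.2729)
  lambda* = (1.5394, 15.9787)
  f(x*)   = 47.1333

x* = (3.1365, 1.1812, -0.2729), lambda* = (1.5394, 15.9787)


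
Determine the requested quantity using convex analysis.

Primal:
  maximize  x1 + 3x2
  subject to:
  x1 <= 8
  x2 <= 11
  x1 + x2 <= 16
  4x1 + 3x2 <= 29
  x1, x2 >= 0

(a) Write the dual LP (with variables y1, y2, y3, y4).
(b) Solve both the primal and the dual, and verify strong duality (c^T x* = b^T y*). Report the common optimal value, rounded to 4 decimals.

The standard primal-dual pair for 'max c^T x s.t. A x <= b, x >= 0' is:
  Dual:  min b^T y  s.t.  A^T y >= c,  y >= 0.

So the dual LP is:
  minimize  8y1 + 11y2 + 16y3 + 29y4
  subject to:
    y1 + y3 + 4y4 >= 1
    y2 + y3 + 3y4 >= 3
    y1, y2, y3, y4 >= 0

Solving the primal: x* = (0, 9.6667).
  primal value c^T x* = 29.
Solving the dual: y* = (0, 0, 0, 1).
  dual value b^T y* = 29.
Strong duality: c^T x* = b^T y*. Confirmed.

29


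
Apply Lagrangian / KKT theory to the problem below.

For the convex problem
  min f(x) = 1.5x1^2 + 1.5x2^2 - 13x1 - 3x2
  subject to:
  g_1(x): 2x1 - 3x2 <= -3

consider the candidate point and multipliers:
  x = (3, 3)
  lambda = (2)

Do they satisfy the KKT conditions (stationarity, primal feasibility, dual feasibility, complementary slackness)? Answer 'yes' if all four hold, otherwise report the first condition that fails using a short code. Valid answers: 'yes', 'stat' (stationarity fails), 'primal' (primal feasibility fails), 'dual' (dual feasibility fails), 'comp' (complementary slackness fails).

Gradient of f: grad f(x) = Q x + c = (-4, 6)
Constraint values g_i(x) = a_i^T x - b_i:
  g_1((3, 3)) = 0
Stationarity residual: grad f(x) + sum_i lambda_i a_i = (0, 0)
  -> stationarity OK
Primal feasibility (all g_i <= 0): OK
Dual feasibility (all lambda_i >= 0): OK
Complementary slackness (lambda_i * g_i(x) = 0 for all i): OK

Verdict: yes, KKT holds.

yes


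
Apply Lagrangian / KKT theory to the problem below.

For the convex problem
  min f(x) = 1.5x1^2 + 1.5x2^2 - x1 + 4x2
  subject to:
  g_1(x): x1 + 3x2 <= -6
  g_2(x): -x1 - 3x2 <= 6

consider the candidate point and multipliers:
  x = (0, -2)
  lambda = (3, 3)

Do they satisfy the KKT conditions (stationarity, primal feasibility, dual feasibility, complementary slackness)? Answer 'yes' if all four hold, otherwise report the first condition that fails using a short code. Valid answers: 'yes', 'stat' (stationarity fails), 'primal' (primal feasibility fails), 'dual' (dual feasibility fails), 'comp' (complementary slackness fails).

Gradient of f: grad f(x) = Q x + c = (-1, -2)
Constraint values g_i(x) = a_i^T x - b_i:
  g_1((0, -2)) = 0
  g_2((0, -2)) = 0
Stationarity residual: grad f(x) + sum_i lambda_i a_i = (-1, -2)
  -> stationarity FAILS
Primal feasibility (all g_i <= 0): OK
Dual feasibility (all lambda_i >= 0): OK
Complementary slackness (lambda_i * g_i(x) = 0 for all i): OK

Verdict: the first failing condition is stationarity -> stat.

stat


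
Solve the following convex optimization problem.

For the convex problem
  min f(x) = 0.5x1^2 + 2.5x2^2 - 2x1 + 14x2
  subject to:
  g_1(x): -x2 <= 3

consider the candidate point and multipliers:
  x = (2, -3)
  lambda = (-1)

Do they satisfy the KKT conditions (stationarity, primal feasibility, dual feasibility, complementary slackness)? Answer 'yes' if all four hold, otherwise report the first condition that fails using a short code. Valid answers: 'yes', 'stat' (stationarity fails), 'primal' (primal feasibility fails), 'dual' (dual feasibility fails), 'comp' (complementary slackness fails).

Gradient of f: grad f(x) = Q x + c = (0, -1)
Constraint values g_i(x) = a_i^T x - b_i:
  g_1((2, -3)) = 0
Stationarity residual: grad f(x) + sum_i lambda_i a_i = (0, 0)
  -> stationarity OK
Primal feasibility (all g_i <= 0): OK
Dual feasibility (all lambda_i >= 0): FAILS
Complementary slackness (lambda_i * g_i(x) = 0 for all i): OK

Verdict: the first failing condition is dual_feasibility -> dual.

dual
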